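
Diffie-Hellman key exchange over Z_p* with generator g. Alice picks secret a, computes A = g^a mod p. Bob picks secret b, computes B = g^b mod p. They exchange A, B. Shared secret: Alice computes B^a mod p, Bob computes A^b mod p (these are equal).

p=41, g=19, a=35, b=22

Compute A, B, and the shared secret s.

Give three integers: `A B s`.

A = 19^35 mod 41  (bits of 35 = 100011)
  bit 0 = 1: r = r^2 * 19 mod 41 = 1^2 * 19 = 1*19 = 19
  bit 1 = 0: r = r^2 mod 41 = 19^2 = 33
  bit 2 = 0: r = r^2 mod 41 = 33^2 = 23
  bit 3 = 0: r = r^2 mod 41 = 23^2 = 37
  bit 4 = 1: r = r^2 * 19 mod 41 = 37^2 * 19 = 16*19 = 17
  bit 5 = 1: r = r^2 * 19 mod 41 = 17^2 * 19 = 2*19 = 38
  -> A = 38
B = 19^22 mod 41  (bits of 22 = 10110)
  bit 0 = 1: r = r^2 * 19 mod 41 = 1^2 * 19 = 1*19 = 19
  bit 1 = 0: r = r^2 mod 41 = 19^2 = 33
  bit 2 = 1: r = r^2 * 19 mod 41 = 33^2 * 19 = 23*19 = 27
  bit 3 = 1: r = r^2 * 19 mod 41 = 27^2 * 19 = 32*19 = 34
  bit 4 = 0: r = r^2 mod 41 = 34^2 = 8
  -> B = 8
s = B^a = 8^35 mod 41  (bits of 35 = 100011)
  bit 0 = 1: r = r^2 * 8 mod 41 = 1^2 * 8 = 1*8 = 8
  bit 1 = 0: r = r^2 mod 41 = 8^2 = 23
  bit 2 = 0: r = r^2 mod 41 = 23^2 = 37
  bit 3 = 0: r = r^2 mod 41 = 37^2 = 16
  bit 4 = 1: r = r^2 * 8 mod 41 = 16^2 * 8 = 10*8 = 39
  bit 5 = 1: r = r^2 * 8 mod 41 = 39^2 * 8 = 4*8 = 32
  -> s = B^a = 32

Answer: 38 8 32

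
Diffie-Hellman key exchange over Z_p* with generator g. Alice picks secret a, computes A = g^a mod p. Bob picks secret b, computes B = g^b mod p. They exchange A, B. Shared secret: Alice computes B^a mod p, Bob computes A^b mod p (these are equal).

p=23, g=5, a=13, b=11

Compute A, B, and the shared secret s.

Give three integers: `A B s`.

A = 5^13 mod 23  (bits of 13 = 1101)
  bit 0 = 1: r = r^2 * 5 mod 23 = 1^2 * 5 = 1*5 = 5
  bit 1 = 1: r = r^2 * 5 mod 23 = 5^2 * 5 = 2*5 = 10
  bit 2 = 0: r = r^2 mod 23 = 10^2 = 8
  bit 3 = 1: r = r^2 * 5 mod 23 = 8^2 * 5 = 18*5 = 21
  -> A = 21
B = 5^11 mod 23  (bits of 11 = 1011)
  bit 0 = 1: r = r^2 * 5 mod 23 = 1^2 * 5 = 1*5 = 5
  bit 1 = 0: r = r^2 mod 23 = 5^2 = 2
  bit 2 = 1: r = r^2 * 5 mod 23 = 2^2 * 5 = 4*5 = 20
  bit 3 = 1: r = r^2 * 5 mod 23 = 20^2 * 5 = 9*5 = 22
  -> B = 22
s = B^a = 22^13 mod 23  (bits of 13 = 1101)
  bit 0 = 1: r = r^2 * 22 mod 23 = 1^2 * 22 = 1*22 = 22
  bit 1 = 1: r = r^2 * 22 mod 23 = 22^2 * 22 = 1*22 = 22
  bit 2 = 0: r = r^2 mod 23 = 22^2 = 1
  bit 3 = 1: r = r^2 * 22 mod 23 = 1^2 * 22 = 1*22 = 22
  -> s = B^a = 22

Answer: 21 22 22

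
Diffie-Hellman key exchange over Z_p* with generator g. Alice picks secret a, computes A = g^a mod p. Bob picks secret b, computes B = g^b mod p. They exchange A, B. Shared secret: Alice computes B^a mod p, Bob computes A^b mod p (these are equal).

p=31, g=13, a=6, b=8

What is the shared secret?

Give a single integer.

Answer: 4

Derivation:
A = 13^6 mod 31  (bits of 6 = 110)
  bit 0 = 1: r = r^2 * 13 mod 31 = 1^2 * 13 = 1*13 = 13
  bit 1 = 1: r = r^2 * 13 mod 31 = 13^2 * 13 = 14*13 = 27
  bit 2 = 0: r = r^2 mod 31 = 27^2 = 16
  -> A = 16
B = 13^8 mod 31  (bits of 8 = 1000)
  bit 0 = 1: r = r^2 * 13 mod 31 = 1^2 * 13 = 1*13 = 13
  bit 1 = 0: r = r^2 mod 31 = 13^2 = 14
  bit 2 = 0: r = r^2 mod 31 = 14^2 = 10
  bit 3 = 0: r = r^2 mod 31 = 10^2 = 7
  -> B = 7
s = B^a = 7^6 mod 31  (bits of 6 = 110)
  bit 0 = 1: r = r^2 * 7 mod 31 = 1^2 * 7 = 1*7 = 7
  bit 1 = 1: r = r^2 * 7 mod 31 = 7^2 * 7 = 18*7 = 2
  bit 2 = 0: r = r^2 mod 31 = 2^2 = 4
  -> s = B^a = 4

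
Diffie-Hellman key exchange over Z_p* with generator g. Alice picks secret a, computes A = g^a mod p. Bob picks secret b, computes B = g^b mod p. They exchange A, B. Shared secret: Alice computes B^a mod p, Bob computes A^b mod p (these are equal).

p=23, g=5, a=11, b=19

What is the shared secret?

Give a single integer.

A = 5^11 mod 23  (bits of 11 = 1011)
  bit 0 = 1: r = r^2 * 5 mod 23 = 1^2 * 5 = 1*5 = 5
  bit 1 = 0: r = r^2 mod 23 = 5^2 = 2
  bit 2 = 1: r = r^2 * 5 mod 23 = 2^2 * 5 = 4*5 = 20
  bit 3 = 1: r = r^2 * 5 mod 23 = 20^2 * 5 = 9*5 = 22
  -> A = 22
B = 5^19 mod 23  (bits of 19 = 10011)
  bit 0 = 1: r = r^2 * 5 mod 23 = 1^2 * 5 = 1*5 = 5
  bit 1 = 0: r = r^2 mod 23 = 5^2 = 2
  bit 2 = 0: r = r^2 mod 23 = 2^2 = 4
  bit 3 = 1: r = r^2 * 5 mod 23 = 4^2 * 5 = 16*5 = 11
  bit 4 = 1: r = r^2 * 5 mod 23 = 11^2 * 5 = 6*5 = 7
  -> B = 7
s = B^a = 7^11 mod 23  (bits of 11 = 1011)
  bit 0 = 1: r = r^2 * 7 mod 23 = 1^2 * 7 = 1*7 = 7
  bit 1 = 0: r = r^2 mod 23 = 7^2 = 3
  bit 2 = 1: r = r^2 * 7 mod 23 = 3^2 * 7 = 9*7 = 17
  bit 3 = 1: r = r^2 * 7 mod 23 = 17^2 * 7 = 13*7 = 22
  -> s = B^a = 22

Answer: 22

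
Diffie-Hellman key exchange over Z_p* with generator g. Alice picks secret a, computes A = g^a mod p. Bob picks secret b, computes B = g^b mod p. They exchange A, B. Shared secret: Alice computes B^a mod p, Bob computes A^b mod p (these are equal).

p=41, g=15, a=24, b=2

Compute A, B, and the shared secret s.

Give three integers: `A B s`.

A = 15^24 mod 41  (bits of 24 = 11000)
  bit 0 = 1: r = r^2 * 15 mod 41 = 1^2 * 15 = 1*15 = 15
  bit 1 = 1: r = r^2 * 15 mod 41 = 15^2 * 15 = 20*15 = 13
  bit 2 = 0: r = r^2 mod 41 = 13^2 = 5
  bit 3 = 0: r = r^2 mod 41 = 5^2 = 25
  bit 4 = 0: r = r^2 mod 41 = 25^2 = 10
  -> A = 10
B = 15^2 mod 41  (bits of 2 = 10)
  bit 0 = 1: r = r^2 * 15 mod 41 = 1^2 * 15 = 1*15 = 15
  bit 1 = 0: r = r^2 mod 41 = 15^2 = 20
  -> B = 20
s = B^a = 20^24 mod 41  (bits of 24 = 11000)
  bit 0 = 1: r = r^2 * 20 mod 41 = 1^2 * 20 = 1*20 = 20
  bit 1 = 1: r = r^2 * 20 mod 41 = 20^2 * 20 = 31*20 = 5
  bit 2 = 0: r = r^2 mod 41 = 5^2 = 25
  bit 3 = 0: r = r^2 mod 41 = 25^2 = 10
  bit 4 = 0: r = r^2 mod 41 = 10^2 = 18
  -> s = B^a = 18

Answer: 10 20 18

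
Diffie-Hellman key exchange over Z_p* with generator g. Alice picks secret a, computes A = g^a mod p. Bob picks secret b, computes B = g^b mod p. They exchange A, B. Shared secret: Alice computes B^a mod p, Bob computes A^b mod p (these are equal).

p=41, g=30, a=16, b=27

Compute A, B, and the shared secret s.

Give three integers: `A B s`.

A = 30^16 mod 41  (bits of 16 = 10000)
  bit 0 = 1: r = r^2 * 30 mod 41 = 1^2 * 30 = 1*30 = 30
  bit 1 = 0: r = r^2 mod 41 = 30^2 = 39
  bit 2 = 0: r = r^2 mod 41 = 39^2 = 4
  bit 3 = 0: r = r^2 mod 41 = 4^2 = 16
  bit 4 = 0: r = r^2 mod 41 = 16^2 = 10
  -> A = 10
B = 30^27 mod 41  (bits of 27 = 11011)
  bit 0 = 1: r = r^2 * 30 mod 41 = 1^2 * 30 = 1*30 = 30
  bit 1 = 1: r = r^2 * 30 mod 41 = 30^2 * 30 = 39*30 = 22
  bit 2 = 0: r = r^2 mod 41 = 22^2 = 33
  bit 3 = 1: r = r^2 * 30 mod 41 = 33^2 * 30 = 23*30 = 34
  bit 4 = 1: r = r^2 * 30 mod 41 = 34^2 * 30 = 8*30 = 35
  -> B = 35
s = B^a = 35^16 mod 41  (bits of 16 = 10000)
  bit 0 = 1: r = r^2 * 35 mod 41 = 1^2 * 35 = 1*35 = 35
  bit 1 = 0: r = r^2 mod 41 = 35^2 = 36
  bit 2 = 0: r = r^2 mod 41 = 36^2 = 25
  bit 3 = 0: r = r^2 mod 41 = 25^2 = 10
  bit 4 = 0: r = r^2 mod 41 = 10^2 = 18
  -> s = B^a = 18

Answer: 10 35 18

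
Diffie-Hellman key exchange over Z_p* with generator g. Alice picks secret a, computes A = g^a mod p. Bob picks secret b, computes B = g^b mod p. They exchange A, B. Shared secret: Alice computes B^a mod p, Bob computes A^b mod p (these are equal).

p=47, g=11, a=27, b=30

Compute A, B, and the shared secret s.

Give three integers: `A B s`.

A = 11^27 mod 47  (bits of 27 = 11011)
  bit 0 = 1: r = r^2 * 11 mod 47 = 1^2 * 11 = 1*11 = 11
  bit 1 = 1: r = r^2 * 11 mod 47 = 11^2 * 11 = 27*11 = 15
  bit 2 = 0: r = r^2 mod 47 = 15^2 = 37
  bit 3 = 1: r = r^2 * 11 mod 47 = 37^2 * 11 = 6*11 = 19
  bit 4 = 1: r = r^2 * 11 mod 47 = 19^2 * 11 = 32*11 = 23
  -> A = 23
B = 11^30 mod 47  (bits of 30 = 11110)
  bit 0 = 1: r = r^2 * 11 mod 47 = 1^2 * 11 = 1*11 = 11
  bit 1 = 1: r = r^2 * 11 mod 47 = 11^2 * 11 = 27*11 = 15
  bit 2 = 1: r = r^2 * 11 mod 47 = 15^2 * 11 = 37*11 = 31
  bit 3 = 1: r = r^2 * 11 mod 47 = 31^2 * 11 = 21*11 = 43
  bit 4 = 0: r = r^2 mod 47 = 43^2 = 16
  -> B = 16
s = B^a = 16^27 mod 47  (bits of 27 = 11011)
  bit 0 = 1: r = r^2 * 16 mod 47 = 1^2 * 16 = 1*16 = 16
  bit 1 = 1: r = r^2 * 16 mod 47 = 16^2 * 16 = 21*16 = 7
  bit 2 = 0: r = r^2 mod 47 = 7^2 = 2
  bit 3 = 1: r = r^2 * 16 mod 47 = 2^2 * 16 = 4*16 = 17
  bit 4 = 1: r = r^2 * 16 mod 47 = 17^2 * 16 = 7*16 = 18
  -> s = B^a = 18

Answer: 23 16 18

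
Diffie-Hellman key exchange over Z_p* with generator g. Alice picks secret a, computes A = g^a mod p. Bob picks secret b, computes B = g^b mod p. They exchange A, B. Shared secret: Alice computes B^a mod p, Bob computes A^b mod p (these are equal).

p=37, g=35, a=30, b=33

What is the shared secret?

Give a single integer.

Answer: 36

Derivation:
A = 35^30 mod 37  (bits of 30 = 11110)
  bit 0 = 1: r = r^2 * 35 mod 37 = 1^2 * 35 = 1*35 = 35
  bit 1 = 1: r = r^2 * 35 mod 37 = 35^2 * 35 = 4*35 = 29
  bit 2 = 1: r = r^2 * 35 mod 37 = 29^2 * 35 = 27*35 = 20
  bit 3 = 1: r = r^2 * 35 mod 37 = 20^2 * 35 = 30*35 = 14
  bit 4 = 0: r = r^2 mod 37 = 14^2 = 11
  -> A = 11
B = 35^33 mod 37  (bits of 33 = 100001)
  bit 0 = 1: r = r^2 * 35 mod 37 = 1^2 * 35 = 1*35 = 35
  bit 1 = 0: r = r^2 mod 37 = 35^2 = 4
  bit 2 = 0: r = r^2 mod 37 = 4^2 = 16
  bit 3 = 0: r = r^2 mod 37 = 16^2 = 34
  bit 4 = 0: r = r^2 mod 37 = 34^2 = 9
  bit 5 = 1: r = r^2 * 35 mod 37 = 9^2 * 35 = 7*35 = 23
  -> B = 23
s = B^a = 23^30 mod 37  (bits of 30 = 11110)
  bit 0 = 1: r = r^2 * 23 mod 37 = 1^2 * 23 = 1*23 = 23
  bit 1 = 1: r = r^2 * 23 mod 37 = 23^2 * 23 = 11*23 = 31
  bit 2 = 1: r = r^2 * 23 mod 37 = 31^2 * 23 = 36*23 = 14
  bit 3 = 1: r = r^2 * 23 mod 37 = 14^2 * 23 = 11*23 = 31
  bit 4 = 0: r = r^2 mod 37 = 31^2 = 36
  -> s = B^a = 36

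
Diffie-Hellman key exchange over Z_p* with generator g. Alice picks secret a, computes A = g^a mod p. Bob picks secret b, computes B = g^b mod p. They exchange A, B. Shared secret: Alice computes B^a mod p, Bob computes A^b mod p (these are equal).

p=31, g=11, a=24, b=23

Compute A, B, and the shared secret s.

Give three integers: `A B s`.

A = 11^24 mod 31  (bits of 24 = 11000)
  bit 0 = 1: r = r^2 * 11 mod 31 = 1^2 * 11 = 1*11 = 11
  bit 1 = 1: r = r^2 * 11 mod 31 = 11^2 * 11 = 28*11 = 29
  bit 2 = 0: r = r^2 mod 31 = 29^2 = 4
  bit 3 = 0: r = r^2 mod 31 = 4^2 = 16
  bit 4 = 0: r = r^2 mod 31 = 16^2 = 8
  -> A = 8
B = 11^23 mod 31  (bits of 23 = 10111)
  bit 0 = 1: r = r^2 * 11 mod 31 = 1^2 * 11 = 1*11 = 11
  bit 1 = 0: r = r^2 mod 31 = 11^2 = 28
  bit 2 = 1: r = r^2 * 11 mod 31 = 28^2 * 11 = 9*11 = 6
  bit 3 = 1: r = r^2 * 11 mod 31 = 6^2 * 11 = 5*11 = 24
  bit 4 = 1: r = r^2 * 11 mod 31 = 24^2 * 11 = 18*11 = 12
  -> B = 12
s = B^a = 12^24 mod 31  (bits of 24 = 11000)
  bit 0 = 1: r = r^2 * 12 mod 31 = 1^2 * 12 = 1*12 = 12
  bit 1 = 1: r = r^2 * 12 mod 31 = 12^2 * 12 = 20*12 = 23
  bit 2 = 0: r = r^2 mod 31 = 23^2 = 2
  bit 3 = 0: r = r^2 mod 31 = 2^2 = 4
  bit 4 = 0: r = r^2 mod 31 = 4^2 = 16
  -> s = B^a = 16

Answer: 8 12 16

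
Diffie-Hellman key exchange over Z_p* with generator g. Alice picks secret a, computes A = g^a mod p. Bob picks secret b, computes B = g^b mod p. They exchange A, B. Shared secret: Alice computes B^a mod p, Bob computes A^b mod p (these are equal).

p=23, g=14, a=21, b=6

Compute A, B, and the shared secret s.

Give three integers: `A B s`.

Answer: 5 3 8

Derivation:
A = 14^21 mod 23  (bits of 21 = 10101)
  bit 0 = 1: r = r^2 * 14 mod 23 = 1^2 * 14 = 1*14 = 14
  bit 1 = 0: r = r^2 mod 23 = 14^2 = 12
  bit 2 = 1: r = r^2 * 14 mod 23 = 12^2 * 14 = 6*14 = 15
  bit 3 = 0: r = r^2 mod 23 = 15^2 = 18
  bit 4 = 1: r = r^2 * 14 mod 23 = 18^2 * 14 = 2*14 = 5
  -> A = 5
B = 14^6 mod 23  (bits of 6 = 110)
  bit 0 = 1: r = r^2 * 14 mod 23 = 1^2 * 14 = 1*14 = 14
  bit 1 = 1: r = r^2 * 14 mod 23 = 14^2 * 14 = 12*14 = 7
  bit 2 = 0: r = r^2 mod 23 = 7^2 = 3
  -> B = 3
s = B^a = 3^21 mod 23  (bits of 21 = 10101)
  bit 0 = 1: r = r^2 * 3 mod 23 = 1^2 * 3 = 1*3 = 3
  bit 1 = 0: r = r^2 mod 23 = 3^2 = 9
  bit 2 = 1: r = r^2 * 3 mod 23 = 9^2 * 3 = 12*3 = 13
  bit 3 = 0: r = r^2 mod 23 = 13^2 = 8
  bit 4 = 1: r = r^2 * 3 mod 23 = 8^2 * 3 = 18*3 = 8
  -> s = B^a = 8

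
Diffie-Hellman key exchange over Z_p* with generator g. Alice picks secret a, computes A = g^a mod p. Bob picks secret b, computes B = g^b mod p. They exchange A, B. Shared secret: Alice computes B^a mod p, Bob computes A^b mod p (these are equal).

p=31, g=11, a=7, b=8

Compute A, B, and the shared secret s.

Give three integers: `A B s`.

Answer: 13 19 7

Derivation:
A = 11^7 mod 31  (bits of 7 = 111)
  bit 0 = 1: r = r^2 * 11 mod 31 = 1^2 * 11 = 1*11 = 11
  bit 1 = 1: r = r^2 * 11 mod 31 = 11^2 * 11 = 28*11 = 29
  bit 2 = 1: r = r^2 * 11 mod 31 = 29^2 * 11 = 4*11 = 13
  -> A = 13
B = 11^8 mod 31  (bits of 8 = 1000)
  bit 0 = 1: r = r^2 * 11 mod 31 = 1^2 * 11 = 1*11 = 11
  bit 1 = 0: r = r^2 mod 31 = 11^2 = 28
  bit 2 = 0: r = r^2 mod 31 = 28^2 = 9
  bit 3 = 0: r = r^2 mod 31 = 9^2 = 19
  -> B = 19
s = B^a = 19^7 mod 31  (bits of 7 = 111)
  bit 0 = 1: r = r^2 * 19 mod 31 = 1^2 * 19 = 1*19 = 19
  bit 1 = 1: r = r^2 * 19 mod 31 = 19^2 * 19 = 20*19 = 8
  bit 2 = 1: r = r^2 * 19 mod 31 = 8^2 * 19 = 2*19 = 7
  -> s = B^a = 7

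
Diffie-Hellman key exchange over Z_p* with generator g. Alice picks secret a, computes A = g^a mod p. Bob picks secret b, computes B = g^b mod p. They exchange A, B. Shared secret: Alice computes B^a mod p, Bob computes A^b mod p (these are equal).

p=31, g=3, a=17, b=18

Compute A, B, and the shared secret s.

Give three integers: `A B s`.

A = 3^17 mod 31  (bits of 17 = 10001)
  bit 0 = 1: r = r^2 * 3 mod 31 = 1^2 * 3 = 1*3 = 3
  bit 1 = 0: r = r^2 mod 31 = 3^2 = 9
  bit 2 = 0: r = r^2 mod 31 = 9^2 = 19
  bit 3 = 0: r = r^2 mod 31 = 19^2 = 20
  bit 4 = 1: r = r^2 * 3 mod 31 = 20^2 * 3 = 28*3 = 22
  -> A = 22
B = 3^18 mod 31  (bits of 18 = 10010)
  bit 0 = 1: r = r^2 * 3 mod 31 = 1^2 * 3 = 1*3 = 3
  bit 1 = 0: r = r^2 mod 31 = 3^2 = 9
  bit 2 = 0: r = r^2 mod 31 = 9^2 = 19
  bit 3 = 1: r = r^2 * 3 mod 31 = 19^2 * 3 = 20*3 = 29
  bit 4 = 0: r = r^2 mod 31 = 29^2 = 4
  -> B = 4
s = B^a = 4^17 mod 31  (bits of 17 = 10001)
  bit 0 = 1: r = r^2 * 4 mod 31 = 1^2 * 4 = 1*4 = 4
  bit 1 = 0: r = r^2 mod 31 = 4^2 = 16
  bit 2 = 0: r = r^2 mod 31 = 16^2 = 8
  bit 3 = 0: r = r^2 mod 31 = 8^2 = 2
  bit 4 = 1: r = r^2 * 4 mod 31 = 2^2 * 4 = 4*4 = 16
  -> s = B^a = 16

Answer: 22 4 16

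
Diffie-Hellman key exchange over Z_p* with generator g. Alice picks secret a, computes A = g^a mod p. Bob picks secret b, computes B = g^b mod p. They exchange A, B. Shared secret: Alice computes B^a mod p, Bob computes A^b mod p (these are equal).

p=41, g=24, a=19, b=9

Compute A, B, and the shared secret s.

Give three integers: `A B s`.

A = 24^19 mod 41  (bits of 19 = 10011)
  bit 0 = 1: r = r^2 * 24 mod 41 = 1^2 * 24 = 1*24 = 24
  bit 1 = 0: r = r^2 mod 41 = 24^2 = 2
  bit 2 = 0: r = r^2 mod 41 = 2^2 = 4
  bit 3 = 1: r = r^2 * 24 mod 41 = 4^2 * 24 = 16*24 = 15
  bit 4 = 1: r = r^2 * 24 mod 41 = 15^2 * 24 = 20*24 = 29
  -> A = 29
B = 24^9 mod 41  (bits of 9 = 1001)
  bit 0 = 1: r = r^2 * 24 mod 41 = 1^2 * 24 = 1*24 = 24
  bit 1 = 0: r = r^2 mod 41 = 24^2 = 2
  bit 2 = 0: r = r^2 mod 41 = 2^2 = 4
  bit 3 = 1: r = r^2 * 24 mod 41 = 4^2 * 24 = 16*24 = 15
  -> B = 15
s = B^a = 15^19 mod 41  (bits of 19 = 10011)
  bit 0 = 1: r = r^2 * 15 mod 41 = 1^2 * 15 = 1*15 = 15
  bit 1 = 0: r = r^2 mod 41 = 15^2 = 20
  bit 2 = 0: r = r^2 mod 41 = 20^2 = 31
  bit 3 = 1: r = r^2 * 15 mod 41 = 31^2 * 15 = 18*15 = 24
  bit 4 = 1: r = r^2 * 15 mod 41 = 24^2 * 15 = 2*15 = 30
  -> s = B^a = 30

Answer: 29 15 30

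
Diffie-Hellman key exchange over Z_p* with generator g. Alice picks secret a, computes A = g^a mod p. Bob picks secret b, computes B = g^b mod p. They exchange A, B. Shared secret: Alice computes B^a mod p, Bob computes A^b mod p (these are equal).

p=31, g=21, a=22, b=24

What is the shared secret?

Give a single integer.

Answer: 8

Derivation:
A = 21^22 mod 31  (bits of 22 = 10110)
  bit 0 = 1: r = r^2 * 21 mod 31 = 1^2 * 21 = 1*21 = 21
  bit 1 = 0: r = r^2 mod 31 = 21^2 = 7
  bit 2 = 1: r = r^2 * 21 mod 31 = 7^2 * 21 = 18*21 = 6
  bit 3 = 1: r = r^2 * 21 mod 31 = 6^2 * 21 = 5*21 = 12
  bit 4 = 0: r = r^2 mod 31 = 12^2 = 20
  -> A = 20
B = 21^24 mod 31  (bits of 24 = 11000)
  bit 0 = 1: r = r^2 * 21 mod 31 = 1^2 * 21 = 1*21 = 21
  bit 1 = 1: r = r^2 * 21 mod 31 = 21^2 * 21 = 7*21 = 23
  bit 2 = 0: r = r^2 mod 31 = 23^2 = 2
  bit 3 = 0: r = r^2 mod 31 = 2^2 = 4
  bit 4 = 0: r = r^2 mod 31 = 4^2 = 16
  -> B = 16
s = B^a = 16^22 mod 31  (bits of 22 = 10110)
  bit 0 = 1: r = r^2 * 16 mod 31 = 1^2 * 16 = 1*16 = 16
  bit 1 = 0: r = r^2 mod 31 = 16^2 = 8
  bit 2 = 1: r = r^2 * 16 mod 31 = 8^2 * 16 = 2*16 = 1
  bit 3 = 1: r = r^2 * 16 mod 31 = 1^2 * 16 = 1*16 = 16
  bit 4 = 0: r = r^2 mod 31 = 16^2 = 8
  -> s = B^a = 8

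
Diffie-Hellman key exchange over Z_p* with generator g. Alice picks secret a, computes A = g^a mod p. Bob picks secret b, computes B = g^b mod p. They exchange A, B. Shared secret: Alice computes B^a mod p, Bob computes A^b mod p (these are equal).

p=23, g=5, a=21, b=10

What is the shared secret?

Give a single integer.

Answer: 18

Derivation:
A = 5^21 mod 23  (bits of 21 = 10101)
  bit 0 = 1: r = r^2 * 5 mod 23 = 1^2 * 5 = 1*5 = 5
  bit 1 = 0: r = r^2 mod 23 = 5^2 = 2
  bit 2 = 1: r = r^2 * 5 mod 23 = 2^2 * 5 = 4*5 = 20
  bit 3 = 0: r = r^2 mod 23 = 20^2 = 9
  bit 4 = 1: r = r^2 * 5 mod 23 = 9^2 * 5 = 12*5 = 14
  -> A = 14
B = 5^10 mod 23  (bits of 10 = 1010)
  bit 0 = 1: r = r^2 * 5 mod 23 = 1^2 * 5 = 1*5 = 5
  bit 1 = 0: r = r^2 mod 23 = 5^2 = 2
  bit 2 = 1: r = r^2 * 5 mod 23 = 2^2 * 5 = 4*5 = 20
  bit 3 = 0: r = r^2 mod 23 = 20^2 = 9
  -> B = 9
s = B^a = 9^21 mod 23  (bits of 21 = 10101)
  bit 0 = 1: r = r^2 * 9 mod 23 = 1^2 * 9 = 1*9 = 9
  bit 1 = 0: r = r^2 mod 23 = 9^2 = 12
  bit 2 = 1: r = r^2 * 9 mod 23 = 12^2 * 9 = 6*9 = 8
  bit 3 = 0: r = r^2 mod 23 = 8^2 = 18
  bit 4 = 1: r = r^2 * 9 mod 23 = 18^2 * 9 = 2*9 = 18
  -> s = B^a = 18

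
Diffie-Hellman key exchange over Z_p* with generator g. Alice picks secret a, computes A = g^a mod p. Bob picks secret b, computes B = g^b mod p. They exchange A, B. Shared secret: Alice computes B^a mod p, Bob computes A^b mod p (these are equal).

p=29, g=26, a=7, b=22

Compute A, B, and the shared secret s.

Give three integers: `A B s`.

A = 26^7 mod 29  (bits of 7 = 111)
  bit 0 = 1: r = r^2 * 26 mod 29 = 1^2 * 26 = 1*26 = 26
  bit 1 = 1: r = r^2 * 26 mod 29 = 26^2 * 26 = 9*26 = 2
  bit 2 = 1: r = r^2 * 26 mod 29 = 2^2 * 26 = 4*26 = 17
  -> A = 17
B = 26^22 mod 29  (bits of 22 = 10110)
  bit 0 = 1: r = r^2 * 26 mod 29 = 1^2 * 26 = 1*26 = 26
  bit 1 = 0: r = r^2 mod 29 = 26^2 = 9
  bit 2 = 1: r = r^2 * 26 mod 29 = 9^2 * 26 = 23*26 = 18
  bit 3 = 1: r = r^2 * 26 mod 29 = 18^2 * 26 = 5*26 = 14
  bit 4 = 0: r = r^2 mod 29 = 14^2 = 22
  -> B = 22
s = B^a = 22^7 mod 29  (bits of 7 = 111)
  bit 0 = 1: r = r^2 * 22 mod 29 = 1^2 * 22 = 1*22 = 22
  bit 1 = 1: r = r^2 * 22 mod 29 = 22^2 * 22 = 20*22 = 5
  bit 2 = 1: r = r^2 * 22 mod 29 = 5^2 * 22 = 25*22 = 28
  -> s = B^a = 28

Answer: 17 22 28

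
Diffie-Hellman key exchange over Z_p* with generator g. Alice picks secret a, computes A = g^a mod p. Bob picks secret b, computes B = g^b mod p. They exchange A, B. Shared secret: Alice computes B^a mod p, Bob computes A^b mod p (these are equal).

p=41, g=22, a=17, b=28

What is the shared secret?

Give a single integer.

Answer: 25

Derivation:
A = 22^17 mod 41  (bits of 17 = 10001)
  bit 0 = 1: r = r^2 * 22 mod 41 = 1^2 * 22 = 1*22 = 22
  bit 1 = 0: r = r^2 mod 41 = 22^2 = 33
  bit 2 = 0: r = r^2 mod 41 = 33^2 = 23
  bit 3 = 0: r = r^2 mod 41 = 23^2 = 37
  bit 4 = 1: r = r^2 * 22 mod 41 = 37^2 * 22 = 16*22 = 24
  -> A = 24
B = 22^28 mod 41  (bits of 28 = 11100)
  bit 0 = 1: r = r^2 * 22 mod 41 = 1^2 * 22 = 1*22 = 22
  bit 1 = 1: r = r^2 * 22 mod 41 = 22^2 * 22 = 33*22 = 29
  bit 2 = 1: r = r^2 * 22 mod 41 = 29^2 * 22 = 21*22 = 11
  bit 3 = 0: r = r^2 mod 41 = 11^2 = 39
  bit 4 = 0: r = r^2 mod 41 = 39^2 = 4
  -> B = 4
s = B^a = 4^17 mod 41  (bits of 17 = 10001)
  bit 0 = 1: r = r^2 * 4 mod 41 = 1^2 * 4 = 1*4 = 4
  bit 1 = 0: r = r^2 mod 41 = 4^2 = 16
  bit 2 = 0: r = r^2 mod 41 = 16^2 = 10
  bit 3 = 0: r = r^2 mod 41 = 10^2 = 18
  bit 4 = 1: r = r^2 * 4 mod 41 = 18^2 * 4 = 37*4 = 25
  -> s = B^a = 25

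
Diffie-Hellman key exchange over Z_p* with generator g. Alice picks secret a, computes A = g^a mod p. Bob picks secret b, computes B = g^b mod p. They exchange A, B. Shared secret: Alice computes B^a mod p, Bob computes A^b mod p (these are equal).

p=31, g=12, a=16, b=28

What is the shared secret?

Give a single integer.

A = 12^16 mod 31  (bits of 16 = 10000)
  bit 0 = 1: r = r^2 * 12 mod 31 = 1^2 * 12 = 1*12 = 12
  bit 1 = 0: r = r^2 mod 31 = 12^2 = 20
  bit 2 = 0: r = r^2 mod 31 = 20^2 = 28
  bit 3 = 0: r = r^2 mod 31 = 28^2 = 9
  bit 4 = 0: r = r^2 mod 31 = 9^2 = 19
  -> A = 19
B = 12^28 mod 31  (bits of 28 = 11100)
  bit 0 = 1: r = r^2 * 12 mod 31 = 1^2 * 12 = 1*12 = 12
  bit 1 = 1: r = r^2 * 12 mod 31 = 12^2 * 12 = 20*12 = 23
  bit 2 = 1: r = r^2 * 12 mod 31 = 23^2 * 12 = 2*12 = 24
  bit 3 = 0: r = r^2 mod 31 = 24^2 = 18
  bit 4 = 0: r = r^2 mod 31 = 18^2 = 14
  -> B = 14
s = B^a = 14^16 mod 31  (bits of 16 = 10000)
  bit 0 = 1: r = r^2 * 14 mod 31 = 1^2 * 14 = 1*14 = 14
  bit 1 = 0: r = r^2 mod 31 = 14^2 = 10
  bit 2 = 0: r = r^2 mod 31 = 10^2 = 7
  bit 3 = 0: r = r^2 mod 31 = 7^2 = 18
  bit 4 = 0: r = r^2 mod 31 = 18^2 = 14
  -> s = B^a = 14

Answer: 14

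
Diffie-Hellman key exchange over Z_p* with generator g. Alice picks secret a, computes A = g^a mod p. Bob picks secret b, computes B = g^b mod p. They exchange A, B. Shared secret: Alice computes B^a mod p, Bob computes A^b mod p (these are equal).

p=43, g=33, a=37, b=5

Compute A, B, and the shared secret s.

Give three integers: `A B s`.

Answer: 12 18 34

Derivation:
A = 33^37 mod 43  (bits of 37 = 100101)
  bit 0 = 1: r = r^2 * 33 mod 43 = 1^2 * 33 = 1*33 = 33
  bit 1 = 0: r = r^2 mod 43 = 33^2 = 14
  bit 2 = 0: r = r^2 mod 43 = 14^2 = 24
  bit 3 = 1: r = r^2 * 33 mod 43 = 24^2 * 33 = 17*33 = 2
  bit 4 = 0: r = r^2 mod 43 = 2^2 = 4
  bit 5 = 1: r = r^2 * 33 mod 43 = 4^2 * 33 = 16*33 = 12
  -> A = 12
B = 33^5 mod 43  (bits of 5 = 101)
  bit 0 = 1: r = r^2 * 33 mod 43 = 1^2 * 33 = 1*33 = 33
  bit 1 = 0: r = r^2 mod 43 = 33^2 = 14
  bit 2 = 1: r = r^2 * 33 mod 43 = 14^2 * 33 = 24*33 = 18
  -> B = 18
s = B^a = 18^37 mod 43  (bits of 37 = 100101)
  bit 0 = 1: r = r^2 * 18 mod 43 = 1^2 * 18 = 1*18 = 18
  bit 1 = 0: r = r^2 mod 43 = 18^2 = 23
  bit 2 = 0: r = r^2 mod 43 = 23^2 = 13
  bit 3 = 1: r = r^2 * 18 mod 43 = 13^2 * 18 = 40*18 = 32
  bit 4 = 0: r = r^2 mod 43 = 32^2 = 35
  bit 5 = 1: r = r^2 * 18 mod 43 = 35^2 * 18 = 21*18 = 34
  -> s = B^a = 34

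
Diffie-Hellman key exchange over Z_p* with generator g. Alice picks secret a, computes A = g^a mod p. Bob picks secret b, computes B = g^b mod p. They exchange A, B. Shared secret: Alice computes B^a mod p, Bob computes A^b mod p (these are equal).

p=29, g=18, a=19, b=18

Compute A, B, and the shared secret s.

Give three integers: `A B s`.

A = 18^19 mod 29  (bits of 19 = 10011)
  bit 0 = 1: r = r^2 * 18 mod 29 = 1^2 * 18 = 1*18 = 18
  bit 1 = 0: r = r^2 mod 29 = 18^2 = 5
  bit 2 = 0: r = r^2 mod 29 = 5^2 = 25
  bit 3 = 1: r = r^2 * 18 mod 29 = 25^2 * 18 = 16*18 = 27
  bit 4 = 1: r = r^2 * 18 mod 29 = 27^2 * 18 = 4*18 = 14
  -> A = 14
B = 18^18 mod 29  (bits of 18 = 10010)
  bit 0 = 1: r = r^2 * 18 mod 29 = 1^2 * 18 = 1*18 = 18
  bit 1 = 0: r = r^2 mod 29 = 18^2 = 5
  bit 2 = 0: r = r^2 mod 29 = 5^2 = 25
  bit 3 = 1: r = r^2 * 18 mod 29 = 25^2 * 18 = 16*18 = 27
  bit 4 = 0: r = r^2 mod 29 = 27^2 = 4
  -> B = 4
s = B^a = 4^19 mod 29  (bits of 19 = 10011)
  bit 0 = 1: r = r^2 * 4 mod 29 = 1^2 * 4 = 1*4 = 4
  bit 1 = 0: r = r^2 mod 29 = 4^2 = 16
  bit 2 = 0: r = r^2 mod 29 = 16^2 = 24
  bit 3 = 1: r = r^2 * 4 mod 29 = 24^2 * 4 = 25*4 = 13
  bit 4 = 1: r = r^2 * 4 mod 29 = 13^2 * 4 = 24*4 = 9
  -> s = B^a = 9

Answer: 14 4 9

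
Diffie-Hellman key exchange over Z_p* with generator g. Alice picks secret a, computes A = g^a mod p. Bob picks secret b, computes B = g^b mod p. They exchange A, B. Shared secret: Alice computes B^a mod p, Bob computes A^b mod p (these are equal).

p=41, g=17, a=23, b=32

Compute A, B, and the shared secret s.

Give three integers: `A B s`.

A = 17^23 mod 41  (bits of 23 = 10111)
  bit 0 = 1: r = r^2 * 17 mod 41 = 1^2 * 17 = 1*17 = 17
  bit 1 = 0: r = r^2 mod 41 = 17^2 = 2
  bit 2 = 1: r = r^2 * 17 mod 41 = 2^2 * 17 = 4*17 = 27
  bit 3 = 1: r = r^2 * 17 mod 41 = 27^2 * 17 = 32*17 = 11
  bit 4 = 1: r = r^2 * 17 mod 41 = 11^2 * 17 = 39*17 = 7
  -> A = 7
B = 17^32 mod 41  (bits of 32 = 100000)
  bit 0 = 1: r = r^2 * 17 mod 41 = 1^2 * 17 = 1*17 = 17
  bit 1 = 0: r = r^2 mod 41 = 17^2 = 2
  bit 2 = 0: r = r^2 mod 41 = 2^2 = 4
  bit 3 = 0: r = r^2 mod 41 = 4^2 = 16
  bit 4 = 0: r = r^2 mod 41 = 16^2 = 10
  bit 5 = 0: r = r^2 mod 41 = 10^2 = 18
  -> B = 18
s = B^a = 18^23 mod 41  (bits of 23 = 10111)
  bit 0 = 1: r = r^2 * 18 mod 41 = 1^2 * 18 = 1*18 = 18
  bit 1 = 0: r = r^2 mod 41 = 18^2 = 37
  bit 2 = 1: r = r^2 * 18 mod 41 = 37^2 * 18 = 16*18 = 1
  bit 3 = 1: r = r^2 * 18 mod 41 = 1^2 * 18 = 1*18 = 18
  bit 4 = 1: r = r^2 * 18 mod 41 = 18^2 * 18 = 37*18 = 10
  -> s = B^a = 10

Answer: 7 18 10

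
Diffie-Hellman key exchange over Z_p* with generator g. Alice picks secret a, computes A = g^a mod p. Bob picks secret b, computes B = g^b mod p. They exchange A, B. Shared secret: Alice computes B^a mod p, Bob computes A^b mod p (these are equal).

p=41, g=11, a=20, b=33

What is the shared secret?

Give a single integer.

A = 11^20 mod 41  (bits of 20 = 10100)
  bit 0 = 1: r = r^2 * 11 mod 41 = 1^2 * 11 = 1*11 = 11
  bit 1 = 0: r = r^2 mod 41 = 11^2 = 39
  bit 2 = 1: r = r^2 * 11 mod 41 = 39^2 * 11 = 4*11 = 3
  bit 3 = 0: r = r^2 mod 41 = 3^2 = 9
  bit 4 = 0: r = r^2 mod 41 = 9^2 = 40
  -> A = 40
B = 11^33 mod 41  (bits of 33 = 100001)
  bit 0 = 1: r = r^2 * 11 mod 41 = 1^2 * 11 = 1*11 = 11
  bit 1 = 0: r = r^2 mod 41 = 11^2 = 39
  bit 2 = 0: r = r^2 mod 41 = 39^2 = 4
  bit 3 = 0: r = r^2 mod 41 = 4^2 = 16
  bit 4 = 0: r = r^2 mod 41 = 16^2 = 10
  bit 5 = 1: r = r^2 * 11 mod 41 = 10^2 * 11 = 18*11 = 34
  -> B = 34
s = B^a = 34^20 mod 41  (bits of 20 = 10100)
  bit 0 = 1: r = r^2 * 34 mod 41 = 1^2 * 34 = 1*34 = 34
  bit 1 = 0: r = r^2 mod 41 = 34^2 = 8
  bit 2 = 1: r = r^2 * 34 mod 41 = 8^2 * 34 = 23*34 = 3
  bit 3 = 0: r = r^2 mod 41 = 3^2 = 9
  bit 4 = 0: r = r^2 mod 41 = 9^2 = 40
  -> s = B^a = 40

Answer: 40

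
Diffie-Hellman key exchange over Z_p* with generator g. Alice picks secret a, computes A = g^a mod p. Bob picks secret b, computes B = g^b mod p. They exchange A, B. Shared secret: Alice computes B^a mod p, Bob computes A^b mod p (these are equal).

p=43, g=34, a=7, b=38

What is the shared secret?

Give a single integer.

A = 34^7 mod 43  (bits of 7 = 111)
  bit 0 = 1: r = r^2 * 34 mod 43 = 1^2 * 34 = 1*34 = 34
  bit 1 = 1: r = r^2 * 34 mod 43 = 34^2 * 34 = 38*34 = 2
  bit 2 = 1: r = r^2 * 34 mod 43 = 2^2 * 34 = 4*34 = 7
  -> A = 7
B = 34^38 mod 43  (bits of 38 = 100110)
  bit 0 = 1: r = r^2 * 34 mod 43 = 1^2 * 34 = 1*34 = 34
  bit 1 = 0: r = r^2 mod 43 = 34^2 = 38
  bit 2 = 0: r = r^2 mod 43 = 38^2 = 25
  bit 3 = 1: r = r^2 * 34 mod 43 = 25^2 * 34 = 23*34 = 8
  bit 4 = 1: r = r^2 * 34 mod 43 = 8^2 * 34 = 21*34 = 26
  bit 5 = 0: r = r^2 mod 43 = 26^2 = 31
  -> B = 31
s = B^a = 31^7 mod 43  (bits of 7 = 111)
  bit 0 = 1: r = r^2 * 31 mod 43 = 1^2 * 31 = 1*31 = 31
  bit 1 = 1: r = r^2 * 31 mod 43 = 31^2 * 31 = 15*31 = 35
  bit 2 = 1: r = r^2 * 31 mod 43 = 35^2 * 31 = 21*31 = 6
  -> s = B^a = 6

Answer: 6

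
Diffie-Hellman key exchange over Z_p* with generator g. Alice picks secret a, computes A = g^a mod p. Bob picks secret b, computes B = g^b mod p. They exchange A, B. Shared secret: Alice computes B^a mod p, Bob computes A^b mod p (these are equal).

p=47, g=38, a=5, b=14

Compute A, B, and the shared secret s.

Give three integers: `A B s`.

A = 38^5 mod 47  (bits of 5 = 101)
  bit 0 = 1: r = r^2 * 38 mod 47 = 1^2 * 38 = 1*38 = 38
  bit 1 = 0: r = r^2 mod 47 = 38^2 = 34
  bit 2 = 1: r = r^2 * 38 mod 47 = 34^2 * 38 = 28*38 = 30
  -> A = 30
B = 38^14 mod 47  (bits of 14 = 1110)
  bit 0 = 1: r = r^2 * 38 mod 47 = 1^2 * 38 = 1*38 = 38
  bit 1 = 1: r = r^2 * 38 mod 47 = 38^2 * 38 = 34*38 = 23
  bit 2 = 1: r = r^2 * 38 mod 47 = 23^2 * 38 = 12*38 = 33
  bit 3 = 0: r = r^2 mod 47 = 33^2 = 8
  -> B = 8
s = B^a = 8^5 mod 47  (bits of 5 = 101)
  bit 0 = 1: r = r^2 * 8 mod 47 = 1^2 * 8 = 1*8 = 8
  bit 1 = 0: r = r^2 mod 47 = 8^2 = 17
  bit 2 = 1: r = r^2 * 8 mod 47 = 17^2 * 8 = 7*8 = 9
  -> s = B^a = 9

Answer: 30 8 9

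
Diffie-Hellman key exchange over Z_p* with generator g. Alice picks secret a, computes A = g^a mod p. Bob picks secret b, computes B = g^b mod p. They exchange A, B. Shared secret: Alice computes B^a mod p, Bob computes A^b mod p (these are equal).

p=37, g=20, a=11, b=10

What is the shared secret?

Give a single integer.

A = 20^11 mod 37  (bits of 11 = 1011)
  bit 0 = 1: r = r^2 * 20 mod 37 = 1^2 * 20 = 1*20 = 20
  bit 1 = 0: r = r^2 mod 37 = 20^2 = 30
  bit 2 = 1: r = r^2 * 20 mod 37 = 30^2 * 20 = 12*20 = 18
  bit 3 = 1: r = r^2 * 20 mod 37 = 18^2 * 20 = 28*20 = 5
  -> A = 5
B = 20^10 mod 37  (bits of 10 = 1010)
  bit 0 = 1: r = r^2 * 20 mod 37 = 1^2 * 20 = 1*20 = 20
  bit 1 = 0: r = r^2 mod 37 = 20^2 = 30
  bit 2 = 1: r = r^2 * 20 mod 37 = 30^2 * 20 = 12*20 = 18
  bit 3 = 0: r = r^2 mod 37 = 18^2 = 28
  -> B = 28
s = B^a = 28^11 mod 37  (bits of 11 = 1011)
  bit 0 = 1: r = r^2 * 28 mod 37 = 1^2 * 28 = 1*28 = 28
  bit 1 = 0: r = r^2 mod 37 = 28^2 = 7
  bit 2 = 1: r = r^2 * 28 mod 37 = 7^2 * 28 = 12*28 = 3
  bit 3 = 1: r = r^2 * 28 mod 37 = 3^2 * 28 = 9*28 = 30
  -> s = B^a = 30

Answer: 30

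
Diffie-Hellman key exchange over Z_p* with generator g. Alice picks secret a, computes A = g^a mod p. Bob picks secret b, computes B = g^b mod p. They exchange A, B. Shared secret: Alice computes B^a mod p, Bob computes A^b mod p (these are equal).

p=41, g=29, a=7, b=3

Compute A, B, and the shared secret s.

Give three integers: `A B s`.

A = 29^7 mod 41  (bits of 7 = 111)
  bit 0 = 1: r = r^2 * 29 mod 41 = 1^2 * 29 = 1*29 = 29
  bit 1 = 1: r = r^2 * 29 mod 41 = 29^2 * 29 = 21*29 = 35
  bit 2 = 1: r = r^2 * 29 mod 41 = 35^2 * 29 = 36*29 = 19
  -> A = 19
B = 29^3 mod 41  (bits of 3 = 11)
  bit 0 = 1: r = r^2 * 29 mod 41 = 1^2 * 29 = 1*29 = 29
  bit 1 = 1: r = r^2 * 29 mod 41 = 29^2 * 29 = 21*29 = 35
  -> B = 35
s = B^a = 35^7 mod 41  (bits of 7 = 111)
  bit 0 = 1: r = r^2 * 35 mod 41 = 1^2 * 35 = 1*35 = 35
  bit 1 = 1: r = r^2 * 35 mod 41 = 35^2 * 35 = 36*35 = 30
  bit 2 = 1: r = r^2 * 35 mod 41 = 30^2 * 35 = 39*35 = 12
  -> s = B^a = 12

Answer: 19 35 12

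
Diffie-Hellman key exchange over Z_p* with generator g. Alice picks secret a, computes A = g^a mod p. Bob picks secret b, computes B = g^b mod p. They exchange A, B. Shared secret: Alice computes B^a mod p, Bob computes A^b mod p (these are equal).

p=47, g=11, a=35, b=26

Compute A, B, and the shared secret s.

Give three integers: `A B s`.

A = 11^35 mod 47  (bits of 35 = 100011)
  bit 0 = 1: r = r^2 * 11 mod 47 = 1^2 * 11 = 1*11 = 11
  bit 1 = 0: r = r^2 mod 47 = 11^2 = 27
  bit 2 = 0: r = r^2 mod 47 = 27^2 = 24
  bit 3 = 0: r = r^2 mod 47 = 24^2 = 12
  bit 4 = 1: r = r^2 * 11 mod 47 = 12^2 * 11 = 3*11 = 33
  bit 5 = 1: r = r^2 * 11 mod 47 = 33^2 * 11 = 8*11 = 41
  -> A = 41
B = 11^26 mod 47  (bits of 26 = 11010)
  bit 0 = 1: r = r^2 * 11 mod 47 = 1^2 * 11 = 1*11 = 11
  bit 1 = 1: r = r^2 * 11 mod 47 = 11^2 * 11 = 27*11 = 15
  bit 2 = 0: r = r^2 mod 47 = 15^2 = 37
  bit 3 = 1: r = r^2 * 11 mod 47 = 37^2 * 11 = 6*11 = 19
  bit 4 = 0: r = r^2 mod 47 = 19^2 = 32
  -> B = 32
s = B^a = 32^35 mod 47  (bits of 35 = 100011)
  bit 0 = 1: r = r^2 * 32 mod 47 = 1^2 * 32 = 1*32 = 32
  bit 1 = 0: r = r^2 mod 47 = 32^2 = 37
  bit 2 = 0: r = r^2 mod 47 = 37^2 = 6
  bit 3 = 0: r = r^2 mod 47 = 6^2 = 36
  bit 4 = 1: r = r^2 * 32 mod 47 = 36^2 * 32 = 27*32 = 18
  bit 5 = 1: r = r^2 * 32 mod 47 = 18^2 * 32 = 42*32 = 28
  -> s = B^a = 28

Answer: 41 32 28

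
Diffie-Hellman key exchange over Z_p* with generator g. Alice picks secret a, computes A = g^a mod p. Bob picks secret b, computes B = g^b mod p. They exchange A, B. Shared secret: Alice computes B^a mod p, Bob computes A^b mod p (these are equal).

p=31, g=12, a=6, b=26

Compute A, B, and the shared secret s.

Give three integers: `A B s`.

A = 12^6 mod 31  (bits of 6 = 110)
  bit 0 = 1: r = r^2 * 12 mod 31 = 1^2 * 12 = 1*12 = 12
  bit 1 = 1: r = r^2 * 12 mod 31 = 12^2 * 12 = 20*12 = 23
  bit 2 = 0: r = r^2 mod 31 = 23^2 = 2
  -> A = 2
B = 12^26 mod 31  (bits of 26 = 11010)
  bit 0 = 1: r = r^2 * 12 mod 31 = 1^2 * 12 = 1*12 = 12
  bit 1 = 1: r = r^2 * 12 mod 31 = 12^2 * 12 = 20*12 = 23
  bit 2 = 0: r = r^2 mod 31 = 23^2 = 2
  bit 3 = 1: r = r^2 * 12 mod 31 = 2^2 * 12 = 4*12 = 17
  bit 4 = 0: r = r^2 mod 31 = 17^2 = 10
  -> B = 10
s = B^a = 10^6 mod 31  (bits of 6 = 110)
  bit 0 = 1: r = r^2 * 10 mod 31 = 1^2 * 10 = 1*10 = 10
  bit 1 = 1: r = r^2 * 10 mod 31 = 10^2 * 10 = 7*10 = 8
  bit 2 = 0: r = r^2 mod 31 = 8^2 = 2
  -> s = B^a = 2

Answer: 2 10 2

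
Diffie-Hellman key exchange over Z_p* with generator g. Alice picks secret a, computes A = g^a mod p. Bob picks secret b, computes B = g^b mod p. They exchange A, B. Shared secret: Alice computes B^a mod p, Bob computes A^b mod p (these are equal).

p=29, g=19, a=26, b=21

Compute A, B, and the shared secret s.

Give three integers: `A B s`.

Answer: 9 17 28

Derivation:
A = 19^26 mod 29  (bits of 26 = 11010)
  bit 0 = 1: r = r^2 * 19 mod 29 = 1^2 * 19 = 1*19 = 19
  bit 1 = 1: r = r^2 * 19 mod 29 = 19^2 * 19 = 13*19 = 15
  bit 2 = 0: r = r^2 mod 29 = 15^2 = 22
  bit 3 = 1: r = r^2 * 19 mod 29 = 22^2 * 19 = 20*19 = 3
  bit 4 = 0: r = r^2 mod 29 = 3^2 = 9
  -> A = 9
B = 19^21 mod 29  (bits of 21 = 10101)
  bit 0 = 1: r = r^2 * 19 mod 29 = 1^2 * 19 = 1*19 = 19
  bit 1 = 0: r = r^2 mod 29 = 19^2 = 13
  bit 2 = 1: r = r^2 * 19 mod 29 = 13^2 * 19 = 24*19 = 21
  bit 3 = 0: r = r^2 mod 29 = 21^2 = 6
  bit 4 = 1: r = r^2 * 19 mod 29 = 6^2 * 19 = 7*19 = 17
  -> B = 17
s = B^a = 17^26 mod 29  (bits of 26 = 11010)
  bit 0 = 1: r = r^2 * 17 mod 29 = 1^2 * 17 = 1*17 = 17
  bit 1 = 1: r = r^2 * 17 mod 29 = 17^2 * 17 = 28*17 = 12
  bit 2 = 0: r = r^2 mod 29 = 12^2 = 28
  bit 3 = 1: r = r^2 * 17 mod 29 = 28^2 * 17 = 1*17 = 17
  bit 4 = 0: r = r^2 mod 29 = 17^2 = 28
  -> s = B^a = 28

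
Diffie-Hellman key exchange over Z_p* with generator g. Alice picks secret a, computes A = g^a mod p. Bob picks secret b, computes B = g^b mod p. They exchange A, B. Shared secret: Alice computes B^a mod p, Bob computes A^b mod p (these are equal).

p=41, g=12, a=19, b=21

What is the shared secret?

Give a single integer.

Answer: 24

Derivation:
A = 12^19 mod 41  (bits of 19 = 10011)
  bit 0 = 1: r = r^2 * 12 mod 41 = 1^2 * 12 = 1*12 = 12
  bit 1 = 0: r = r^2 mod 41 = 12^2 = 21
  bit 2 = 0: r = r^2 mod 41 = 21^2 = 31
  bit 3 = 1: r = r^2 * 12 mod 41 = 31^2 * 12 = 18*12 = 11
  bit 4 = 1: r = r^2 * 12 mod 41 = 11^2 * 12 = 39*12 = 17
  -> A = 17
B = 12^21 mod 41  (bits of 21 = 10101)
  bit 0 = 1: r = r^2 * 12 mod 41 = 1^2 * 12 = 1*12 = 12
  bit 1 = 0: r = r^2 mod 41 = 12^2 = 21
  bit 2 = 1: r = r^2 * 12 mod 41 = 21^2 * 12 = 31*12 = 3
  bit 3 = 0: r = r^2 mod 41 = 3^2 = 9
  bit 4 = 1: r = r^2 * 12 mod 41 = 9^2 * 12 = 40*12 = 29
  -> B = 29
s = B^a = 29^19 mod 41  (bits of 19 = 10011)
  bit 0 = 1: r = r^2 * 29 mod 41 = 1^2 * 29 = 1*29 = 29
  bit 1 = 0: r = r^2 mod 41 = 29^2 = 21
  bit 2 = 0: r = r^2 mod 41 = 21^2 = 31
  bit 3 = 1: r = r^2 * 29 mod 41 = 31^2 * 29 = 18*29 = 30
  bit 4 = 1: r = r^2 * 29 mod 41 = 30^2 * 29 = 39*29 = 24
  -> s = B^a = 24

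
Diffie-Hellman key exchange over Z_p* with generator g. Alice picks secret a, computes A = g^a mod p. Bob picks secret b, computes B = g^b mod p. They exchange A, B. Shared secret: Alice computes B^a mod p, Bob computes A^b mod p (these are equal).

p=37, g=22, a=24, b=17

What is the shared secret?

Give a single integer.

Answer: 26

Derivation:
A = 22^24 mod 37  (bits of 24 = 11000)
  bit 0 = 1: r = r^2 * 22 mod 37 = 1^2 * 22 = 1*22 = 22
  bit 1 = 1: r = r^2 * 22 mod 37 = 22^2 * 22 = 3*22 = 29
  bit 2 = 0: r = r^2 mod 37 = 29^2 = 27
  bit 3 = 0: r = r^2 mod 37 = 27^2 = 26
  bit 4 = 0: r = r^2 mod 37 = 26^2 = 10
  -> A = 10
B = 22^17 mod 37  (bits of 17 = 10001)
  bit 0 = 1: r = r^2 * 22 mod 37 = 1^2 * 22 = 1*22 = 22
  bit 1 = 0: r = r^2 mod 37 = 22^2 = 3
  bit 2 = 0: r = r^2 mod 37 = 3^2 = 9
  bit 3 = 0: r = r^2 mod 37 = 9^2 = 7
  bit 4 = 1: r = r^2 * 22 mod 37 = 7^2 * 22 = 12*22 = 5
  -> B = 5
s = B^a = 5^24 mod 37  (bits of 24 = 11000)
  bit 0 = 1: r = r^2 * 5 mod 37 = 1^2 * 5 = 1*5 = 5
  bit 1 = 1: r = r^2 * 5 mod 37 = 5^2 * 5 = 25*5 = 14
  bit 2 = 0: r = r^2 mod 37 = 14^2 = 11
  bit 3 = 0: r = r^2 mod 37 = 11^2 = 10
  bit 4 = 0: r = r^2 mod 37 = 10^2 = 26
  -> s = B^a = 26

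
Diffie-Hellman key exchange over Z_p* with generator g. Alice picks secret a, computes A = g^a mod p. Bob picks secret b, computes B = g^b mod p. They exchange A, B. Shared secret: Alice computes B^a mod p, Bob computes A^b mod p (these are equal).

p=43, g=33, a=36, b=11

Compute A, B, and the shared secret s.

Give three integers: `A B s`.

Answer: 16 28 4

Derivation:
A = 33^36 mod 43  (bits of 36 = 100100)
  bit 0 = 1: r = r^2 * 33 mod 43 = 1^2 * 33 = 1*33 = 33
  bit 1 = 0: r = r^2 mod 43 = 33^2 = 14
  bit 2 = 0: r = r^2 mod 43 = 14^2 = 24
  bit 3 = 1: r = r^2 * 33 mod 43 = 24^2 * 33 = 17*33 = 2
  bit 4 = 0: r = r^2 mod 43 = 2^2 = 4
  bit 5 = 0: r = r^2 mod 43 = 4^2 = 16
  -> A = 16
B = 33^11 mod 43  (bits of 11 = 1011)
  bit 0 = 1: r = r^2 * 33 mod 43 = 1^2 * 33 = 1*33 = 33
  bit 1 = 0: r = r^2 mod 43 = 33^2 = 14
  bit 2 = 1: r = r^2 * 33 mod 43 = 14^2 * 33 = 24*33 = 18
  bit 3 = 1: r = r^2 * 33 mod 43 = 18^2 * 33 = 23*33 = 28
  -> B = 28
s = B^a = 28^36 mod 43  (bits of 36 = 100100)
  bit 0 = 1: r = r^2 * 28 mod 43 = 1^2 * 28 = 1*28 = 28
  bit 1 = 0: r = r^2 mod 43 = 28^2 = 10
  bit 2 = 0: r = r^2 mod 43 = 10^2 = 14
  bit 3 = 1: r = r^2 * 28 mod 43 = 14^2 * 28 = 24*28 = 27
  bit 4 = 0: r = r^2 mod 43 = 27^2 = 41
  bit 5 = 0: r = r^2 mod 43 = 41^2 = 4
  -> s = B^a = 4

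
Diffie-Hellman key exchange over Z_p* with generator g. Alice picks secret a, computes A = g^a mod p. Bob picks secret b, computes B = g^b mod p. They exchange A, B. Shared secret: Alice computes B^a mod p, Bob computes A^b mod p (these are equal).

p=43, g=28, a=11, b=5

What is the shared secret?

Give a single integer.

A = 28^11 mod 43  (bits of 11 = 1011)
  bit 0 = 1: r = r^2 * 28 mod 43 = 1^2 * 28 = 1*28 = 28
  bit 1 = 0: r = r^2 mod 43 = 28^2 = 10
  bit 2 = 1: r = r^2 * 28 mod 43 = 10^2 * 28 = 14*28 = 5
  bit 3 = 1: r = r^2 * 28 mod 43 = 5^2 * 28 = 25*28 = 12
  -> A = 12
B = 28^5 mod 43  (bits of 5 = 101)
  bit 0 = 1: r = r^2 * 28 mod 43 = 1^2 * 28 = 1*28 = 28
  bit 1 = 0: r = r^2 mod 43 = 28^2 = 10
  bit 2 = 1: r = r^2 * 28 mod 43 = 10^2 * 28 = 14*28 = 5
  -> B = 5
s = B^a = 5^11 mod 43  (bits of 11 = 1011)
  bit 0 = 1: r = r^2 * 5 mod 43 = 1^2 * 5 = 1*5 = 5
  bit 1 = 0: r = r^2 mod 43 = 5^2 = 25
  bit 2 = 1: r = r^2 * 5 mod 43 = 25^2 * 5 = 23*5 = 29
  bit 3 = 1: r = r^2 * 5 mod 43 = 29^2 * 5 = 24*5 = 34
  -> s = B^a = 34

Answer: 34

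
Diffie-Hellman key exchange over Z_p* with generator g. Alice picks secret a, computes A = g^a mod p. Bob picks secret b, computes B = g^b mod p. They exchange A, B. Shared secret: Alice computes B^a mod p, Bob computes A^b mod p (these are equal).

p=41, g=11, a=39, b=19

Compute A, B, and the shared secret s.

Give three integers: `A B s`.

Answer: 15 26 30

Derivation:
A = 11^39 mod 41  (bits of 39 = 100111)
  bit 0 = 1: r = r^2 * 11 mod 41 = 1^2 * 11 = 1*11 = 11
  bit 1 = 0: r = r^2 mod 41 = 11^2 = 39
  bit 2 = 0: r = r^2 mod 41 = 39^2 = 4
  bit 3 = 1: r = r^2 * 11 mod 41 = 4^2 * 11 = 16*11 = 12
  bit 4 = 1: r = r^2 * 11 mod 41 = 12^2 * 11 = 21*11 = 26
  bit 5 = 1: r = r^2 * 11 mod 41 = 26^2 * 11 = 20*11 = 15
  -> A = 15
B = 11^19 mod 41  (bits of 19 = 10011)
  bit 0 = 1: r = r^2 * 11 mod 41 = 1^2 * 11 = 1*11 = 11
  bit 1 = 0: r = r^2 mod 41 = 11^2 = 39
  bit 2 = 0: r = r^2 mod 41 = 39^2 = 4
  bit 3 = 1: r = r^2 * 11 mod 41 = 4^2 * 11 = 16*11 = 12
  bit 4 = 1: r = r^2 * 11 mod 41 = 12^2 * 11 = 21*11 = 26
  -> B = 26
s = B^a = 26^39 mod 41  (bits of 39 = 100111)
  bit 0 = 1: r = r^2 * 26 mod 41 = 1^2 * 26 = 1*26 = 26
  bit 1 = 0: r = r^2 mod 41 = 26^2 = 20
  bit 2 = 0: r = r^2 mod 41 = 20^2 = 31
  bit 3 = 1: r = r^2 * 26 mod 41 = 31^2 * 26 = 18*26 = 17
  bit 4 = 1: r = r^2 * 26 mod 41 = 17^2 * 26 = 2*26 = 11
  bit 5 = 1: r = r^2 * 26 mod 41 = 11^2 * 26 = 39*26 = 30
  -> s = B^a = 30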